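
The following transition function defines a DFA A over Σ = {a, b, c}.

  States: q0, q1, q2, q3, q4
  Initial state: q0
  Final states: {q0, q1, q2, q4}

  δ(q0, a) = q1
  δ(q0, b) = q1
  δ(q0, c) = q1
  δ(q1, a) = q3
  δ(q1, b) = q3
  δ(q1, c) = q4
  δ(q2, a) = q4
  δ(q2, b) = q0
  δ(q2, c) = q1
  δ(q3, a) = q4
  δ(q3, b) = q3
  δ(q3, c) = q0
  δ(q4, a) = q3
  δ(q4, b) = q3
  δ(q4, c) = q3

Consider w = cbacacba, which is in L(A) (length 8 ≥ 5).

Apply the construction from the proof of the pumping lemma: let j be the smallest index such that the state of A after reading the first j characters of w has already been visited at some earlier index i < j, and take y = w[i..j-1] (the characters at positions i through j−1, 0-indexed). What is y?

ac

State sequence: q0 -c-> q1 -b-> q3 -a-> q4 -c-> q3 -a-> q4 -c-> q3 -b-> q3 -a-> q4
First repeat at step 4: q3 was already visited.

So i = 2, j = 4, giving x = w[0:2] = cb, y = w[2:4] = ac, z = w[4:8] = acba.
Check: |xy| = 4 ≤ 5 and |y| = 2 ≥ 1. Reading y takes A from q3 back to q3, so every xyⁱz is accepted.
With |Q| = 5, pigeonhole forces a state repeat no later than step 5; the substring read between the first and second visits to that state can be pumped.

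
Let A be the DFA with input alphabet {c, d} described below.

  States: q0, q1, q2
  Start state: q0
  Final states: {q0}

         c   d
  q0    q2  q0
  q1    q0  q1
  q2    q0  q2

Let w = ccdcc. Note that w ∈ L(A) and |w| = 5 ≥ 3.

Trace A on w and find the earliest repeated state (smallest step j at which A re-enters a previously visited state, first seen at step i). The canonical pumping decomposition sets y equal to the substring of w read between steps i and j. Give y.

cc

Run of A on w = c c d c c:
  step 0: q0  (start)
  step 1: q2  (read c: q0→q2)
  step 2: q0  (read c: q2→q0)   ← first repeat (q0 seen earlier)
  step 3: q0  (read d: q0→q0)
  step 4: q2  (read c: q0→q2)
  step 5: q0  (read c: q2→q0)

So i = 0, j = 2, giving x = w[0:0] = ε, y = w[0:2] = cc, z = w[2:5] = dcc.
Check: |xy| = 2 ≤ 3 and |y| = 2 ≥ 1. Reading y takes A from q0 back to q0, so every xyⁱz is accepted.
The DFA has 3 states, so the proof of the pumping lemma guarantees a repeated state among the first 3+1 visited; the segment between the two visits is the pumpable y.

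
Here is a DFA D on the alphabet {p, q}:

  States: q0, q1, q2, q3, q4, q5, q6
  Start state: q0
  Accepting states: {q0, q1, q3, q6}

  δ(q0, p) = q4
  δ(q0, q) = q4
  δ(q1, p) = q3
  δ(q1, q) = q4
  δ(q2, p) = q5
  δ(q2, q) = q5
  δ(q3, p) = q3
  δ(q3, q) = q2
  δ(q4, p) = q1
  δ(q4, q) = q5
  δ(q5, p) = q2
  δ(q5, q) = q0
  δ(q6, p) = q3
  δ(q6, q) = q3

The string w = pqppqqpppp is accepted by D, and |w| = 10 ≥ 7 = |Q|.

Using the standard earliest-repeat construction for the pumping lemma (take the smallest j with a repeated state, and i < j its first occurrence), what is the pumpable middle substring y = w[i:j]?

pp

State sequence: q0 -p-> q4 -q-> q5 -p-> q2 -p-> q5 -q-> q0 -q-> q4 -p-> q1 -p-> q3 -p-> q3 -p-> q3
First repeat at step 4: q5 was already visited.

So i = 2, j = 4, giving x = w[0:2] = pq, y = w[2:4] = pp, z = w[4:10] = qqpppp.
Check: |xy| = 4 ≤ 7 and |y| = 2 ≥ 1. Reading y takes D from q5 back to q5, so every xyⁱz is accepted.
Since D has 7 states, any run of length ≥ 7 visits 7+1 states, so by pigeonhole some state repeats within the first 7 steps — that repeat gives the pumpable loop.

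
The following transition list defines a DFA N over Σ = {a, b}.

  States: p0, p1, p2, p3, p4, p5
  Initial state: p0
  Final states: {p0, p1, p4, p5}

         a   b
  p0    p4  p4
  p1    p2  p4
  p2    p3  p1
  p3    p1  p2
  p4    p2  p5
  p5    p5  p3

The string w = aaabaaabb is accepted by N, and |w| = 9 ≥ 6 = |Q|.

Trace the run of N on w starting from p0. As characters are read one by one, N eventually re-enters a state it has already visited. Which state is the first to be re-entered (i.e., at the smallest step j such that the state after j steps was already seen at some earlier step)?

p2

State sequence: p0 -a-> p4 -a-> p2 -a-> p3 -b-> p2 -a-> p3 -a-> p1 -a-> p2 -b-> p1 -b-> p4
First repeat at step 4: p2 was already visited.

The earliest repeat is at step j = 4: N is in p2, which it already visited at step i = 2.
The DFA has 6 states, so the proof of the pumping lemma guarantees a repeated state among the first 6+1 visited; the segment between the two visits is the pumpable y.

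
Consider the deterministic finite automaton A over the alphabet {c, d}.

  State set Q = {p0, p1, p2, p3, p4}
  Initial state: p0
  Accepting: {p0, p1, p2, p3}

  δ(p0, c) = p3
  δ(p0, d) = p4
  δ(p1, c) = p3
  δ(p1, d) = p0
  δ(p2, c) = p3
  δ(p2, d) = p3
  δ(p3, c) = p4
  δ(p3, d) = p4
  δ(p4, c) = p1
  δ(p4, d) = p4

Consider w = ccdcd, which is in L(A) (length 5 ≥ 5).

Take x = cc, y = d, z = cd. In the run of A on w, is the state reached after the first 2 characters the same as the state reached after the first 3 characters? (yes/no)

yes

Run of A on the first 3 characters of w = c c d:
  step 0: p0  (start)
  step 1: p3  (read c: p0→p3)
  step 2: p4  (read c: p3→p4)
  step 3: p4  (read d: p4→p4)

After x (step 2): p4. After xy (step 3): p4.
They match, so y = d drives A around a cycle from p4 back to itself; pumping y any number of times keeps A in p4 before reading z, and xyⁱz ∈ L(A) for every i ≥ 0.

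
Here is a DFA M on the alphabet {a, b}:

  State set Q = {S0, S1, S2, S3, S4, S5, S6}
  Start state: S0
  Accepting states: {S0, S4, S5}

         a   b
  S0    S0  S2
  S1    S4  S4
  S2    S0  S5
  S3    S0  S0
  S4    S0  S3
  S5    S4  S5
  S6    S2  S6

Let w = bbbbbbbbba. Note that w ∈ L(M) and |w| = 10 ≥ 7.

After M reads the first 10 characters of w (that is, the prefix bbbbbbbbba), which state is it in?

S4

Run of M on the first 10 characters of w = b b b b b b b b b a:
  step 0: S0  (start)
  step 1: S2  (read b: S0→S2)
  step 2: S5  (read b: S2→S5)
  step 3: S5  (read b: S5→S5)
  step 4: S5  (read b: S5→S5)
  step 5: S5  (read b: S5→S5)
  step 6: S5  (read b: S5→S5)
  step 7: S5  (read b: S5→S5)
  step 8: S5  (read b: S5→S5)
  step 9: S5  (read b: S5→S5)
  step 10: S4  (read a: S5→S4)

After reading 10 characters, M is in state S4.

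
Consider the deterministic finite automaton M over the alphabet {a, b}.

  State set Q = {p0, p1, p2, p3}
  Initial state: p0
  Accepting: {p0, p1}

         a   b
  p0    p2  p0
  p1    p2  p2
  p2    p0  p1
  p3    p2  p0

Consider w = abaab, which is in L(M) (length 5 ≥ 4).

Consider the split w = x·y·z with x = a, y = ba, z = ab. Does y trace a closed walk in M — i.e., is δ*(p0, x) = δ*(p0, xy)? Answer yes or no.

yes

Run of M on the first 3 characters of w = a b a:
  step 0: p0  (start)
  step 1: p2  (read a: p0→p2)
  step 2: p1  (read b: p2→p1)
  step 3: p2  (read a: p1→p2)

After x (step 1): p2. After xy (step 3): p2.
They match, so y = ba drives M around a cycle from p2 back to itself; pumping y any number of times keeps M in p2 before reading z, and xyⁱz ∈ L(M) for every i ≥ 0.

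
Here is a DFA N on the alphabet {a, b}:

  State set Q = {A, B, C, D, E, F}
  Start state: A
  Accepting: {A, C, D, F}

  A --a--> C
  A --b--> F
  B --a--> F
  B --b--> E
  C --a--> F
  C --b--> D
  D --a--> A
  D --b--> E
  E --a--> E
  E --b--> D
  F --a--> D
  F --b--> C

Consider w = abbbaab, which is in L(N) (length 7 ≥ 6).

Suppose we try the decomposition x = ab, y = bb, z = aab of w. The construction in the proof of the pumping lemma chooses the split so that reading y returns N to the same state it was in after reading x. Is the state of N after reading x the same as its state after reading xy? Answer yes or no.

yes

Run of N on the first 4 characters of w = a b b b:
  step 0: A  (start)
  step 1: C  (read a: A→C)
  step 2: D  (read b: C→D)
  step 3: E  (read b: D→E)
  step 4: D  (read b: E→D)

After x (step 2): D. After xy (step 4): D.
They match, so y = bb drives N around a cycle from D back to itself; pumping y any number of times keeps N in D before reading z, and xyⁱz ∈ L(N) for every i ≥ 0.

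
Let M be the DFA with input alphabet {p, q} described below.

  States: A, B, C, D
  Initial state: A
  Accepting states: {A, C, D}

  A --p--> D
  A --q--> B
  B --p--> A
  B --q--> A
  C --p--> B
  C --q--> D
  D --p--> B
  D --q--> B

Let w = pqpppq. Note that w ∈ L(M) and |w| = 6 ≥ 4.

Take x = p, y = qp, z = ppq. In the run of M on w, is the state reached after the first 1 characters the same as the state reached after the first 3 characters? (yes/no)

Run of M on the first 3 characters of w = p q p:
  step 0: A  (start)
  step 1: D  (read p: A→D)
  step 2: B  (read q: D→B)
  step 3: A  (read p: B→A)

After x (step 1): D. After xy (step 3): A.
They differ (D ≠ A), so y is not a cycle from the state after x; this split is not the one the pumping-lemma construction produces, and pumping y need not keep the string in L(M).

no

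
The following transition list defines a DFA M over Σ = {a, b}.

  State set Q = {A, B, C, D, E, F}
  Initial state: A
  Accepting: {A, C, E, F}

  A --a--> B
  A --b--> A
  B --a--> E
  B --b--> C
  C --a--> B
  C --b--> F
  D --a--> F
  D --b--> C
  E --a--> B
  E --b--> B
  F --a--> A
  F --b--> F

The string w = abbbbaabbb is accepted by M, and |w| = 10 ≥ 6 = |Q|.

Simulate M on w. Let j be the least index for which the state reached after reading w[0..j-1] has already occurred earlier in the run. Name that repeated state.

Run of M on w = a b b b b a a b b b:
  step 0: A  (start)
  step 1: B  (read a: A→B)
  step 2: C  (read b: B→C)
  step 3: F  (read b: C→F)
  step 4: F  (read b: F→F)   ← first repeat (F seen earlier)
  step 5: F  (read b: F→F)
  step 6: A  (read a: F→A)
  step 7: B  (read a: A→B)
  step 8: C  (read b: B→C)
  step 9: F  (read b: C→F)
  step 10: F  (read b: F→F)

The earliest repeat is at step j = 4: M is in F, which it already visited at step i = 3.
The DFA has 6 states, so the proof of the pumping lemma guarantees a repeated state among the first 6+1 visited; the segment between the two visits is the pumpable y.

F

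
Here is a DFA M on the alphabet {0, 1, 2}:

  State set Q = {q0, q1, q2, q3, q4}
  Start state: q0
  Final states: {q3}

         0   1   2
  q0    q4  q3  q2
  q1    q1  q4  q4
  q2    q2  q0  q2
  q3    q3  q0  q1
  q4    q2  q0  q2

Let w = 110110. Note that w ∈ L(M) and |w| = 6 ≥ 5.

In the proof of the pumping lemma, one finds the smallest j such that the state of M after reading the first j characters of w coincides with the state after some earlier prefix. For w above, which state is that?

Run of M on w = 1 1 0 1 1 0:
  step 0: q0  (start)
  step 1: q3  (read 1: q0→q3)
  step 2: q0  (read 1: q3→q0)   ← first repeat (q0 seen earlier)
  step 3: q4  (read 0: q0→q4)
  step 4: q0  (read 1: q4→q0)
  step 5: q3  (read 1: q0→q3)
  step 6: q3  (read 0: q3→q3)

The earliest repeat is at step j = 2: M is in q0, which it already visited at step i = 0.
The DFA has 5 states, so the proof of the pumping lemma guarantees a repeated state among the first 5+1 visited; the segment between the two visits is the pumpable y.

q0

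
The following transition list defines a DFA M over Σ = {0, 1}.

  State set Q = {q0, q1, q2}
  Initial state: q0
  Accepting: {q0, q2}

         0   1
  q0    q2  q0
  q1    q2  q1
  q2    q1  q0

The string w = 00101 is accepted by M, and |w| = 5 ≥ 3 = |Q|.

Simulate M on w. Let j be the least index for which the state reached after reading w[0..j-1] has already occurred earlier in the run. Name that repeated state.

q1

Run of M on w = 0 0 1 0 1:
  step 0: q0  (start)
  step 1: q2  (read 0: q0→q2)
  step 2: q1  (read 0: q2→q1)
  step 3: q1  (read 1: q1→q1)   ← first repeat (q1 seen earlier)
  step 4: q2  (read 0: q1→q2)
  step 5: q0  (read 1: q2→q0)

The earliest repeat is at step j = 3: M is in q1, which it already visited at step i = 2.
Since M has 3 states, any run of length ≥ 3 visits 3+1 states, so by pigeonhole some state repeats within the first 3 steps — that repeat gives the pumpable loop.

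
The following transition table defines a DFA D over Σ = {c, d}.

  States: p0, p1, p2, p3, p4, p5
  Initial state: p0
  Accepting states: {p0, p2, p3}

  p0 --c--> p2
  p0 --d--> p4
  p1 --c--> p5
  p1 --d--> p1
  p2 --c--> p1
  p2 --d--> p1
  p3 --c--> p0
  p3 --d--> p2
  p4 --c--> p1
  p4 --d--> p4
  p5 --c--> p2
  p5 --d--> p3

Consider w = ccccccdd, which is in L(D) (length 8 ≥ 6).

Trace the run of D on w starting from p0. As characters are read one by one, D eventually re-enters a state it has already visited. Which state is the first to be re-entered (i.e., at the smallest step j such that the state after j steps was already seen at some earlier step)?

Run of D on w = c c c c c c d d:
  step 0: p0  (start)
  step 1: p2  (read c: p0→p2)
  step 2: p1  (read c: p2→p1)
  step 3: p5  (read c: p1→p5)
  step 4: p2  (read c: p5→p2)   ← first repeat (p2 seen earlier)
  step 5: p1  (read c: p2→p1)
  step 6: p5  (read c: p1→p5)
  step 7: p3  (read d: p5→p3)
  step 8: p2  (read d: p3→p2)

The earliest repeat is at step j = 4: D is in p2, which it already visited at step i = 1.
Pumping length from the standard proof: p = 6 (the number of states). The repeated state found above gives |xy| = j ≤ 6 and |y| = j − i ≥ 1.

p2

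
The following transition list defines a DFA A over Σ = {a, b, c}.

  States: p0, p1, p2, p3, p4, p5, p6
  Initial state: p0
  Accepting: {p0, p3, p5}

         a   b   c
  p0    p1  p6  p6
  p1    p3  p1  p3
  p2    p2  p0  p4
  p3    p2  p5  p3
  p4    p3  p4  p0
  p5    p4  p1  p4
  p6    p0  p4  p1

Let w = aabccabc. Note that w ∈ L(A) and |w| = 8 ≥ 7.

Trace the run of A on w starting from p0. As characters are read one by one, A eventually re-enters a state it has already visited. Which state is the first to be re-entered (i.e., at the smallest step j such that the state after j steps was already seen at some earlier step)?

p0

State sequence: p0 -a-> p1 -a-> p3 -b-> p5 -c-> p4 -c-> p0 -a-> p1 -b-> p1 -c-> p3
First repeat at step 5: p0 was already visited.

The earliest repeat is at step j = 5: A is in p0, which it already visited at step i = 0.
The DFA has 7 states, so the proof of the pumping lemma guarantees a repeated state among the first 7+1 visited; the segment between the two visits is the pumpable y.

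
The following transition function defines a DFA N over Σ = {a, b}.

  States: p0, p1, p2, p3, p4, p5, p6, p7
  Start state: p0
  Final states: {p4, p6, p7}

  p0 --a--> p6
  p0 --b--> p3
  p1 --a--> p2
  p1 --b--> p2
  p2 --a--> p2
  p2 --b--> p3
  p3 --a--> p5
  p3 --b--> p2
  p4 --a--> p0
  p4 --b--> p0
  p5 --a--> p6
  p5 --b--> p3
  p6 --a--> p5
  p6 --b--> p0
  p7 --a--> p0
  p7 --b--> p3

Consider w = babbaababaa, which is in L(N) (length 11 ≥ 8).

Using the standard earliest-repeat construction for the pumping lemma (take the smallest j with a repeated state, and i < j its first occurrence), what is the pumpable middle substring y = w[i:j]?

State sequence: p0 -b-> p3 -a-> p5 -b-> p3 -b-> p2 -a-> p2 -a-> p2 -b-> p3 -a-> p5 -b-> p3 -a-> p5 -a-> p6
First repeat at step 3: p3 was already visited.

So i = 1, j = 3, giving x = w[0:1] = b, y = w[1:3] = ab, z = w[3:11] = baababaa.
Check: |xy| = 3 ≤ 8 and |y| = 2 ≥ 1. Reading y takes N from p3 back to p3, so every xyⁱz is accepted.

ab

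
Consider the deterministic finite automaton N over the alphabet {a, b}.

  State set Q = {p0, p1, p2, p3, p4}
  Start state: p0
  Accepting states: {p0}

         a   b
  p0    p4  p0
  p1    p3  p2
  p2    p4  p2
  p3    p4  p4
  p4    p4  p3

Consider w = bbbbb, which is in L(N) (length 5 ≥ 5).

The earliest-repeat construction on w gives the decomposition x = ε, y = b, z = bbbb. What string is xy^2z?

xy^2z = ε·b·b·bbbb = bbbbbb.
Reading y = b takes N from p0 back to p0, so after x·y·y the machine is still in p0, and z then leads to the accepting state p0. Hence bbbbbb ∈ L(N).

bbbbbb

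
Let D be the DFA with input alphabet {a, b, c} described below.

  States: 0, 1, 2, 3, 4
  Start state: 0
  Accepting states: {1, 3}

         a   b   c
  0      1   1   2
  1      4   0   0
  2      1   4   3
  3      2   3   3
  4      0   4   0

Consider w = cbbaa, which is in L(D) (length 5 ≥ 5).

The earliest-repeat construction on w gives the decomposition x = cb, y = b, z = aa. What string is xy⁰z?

xy⁰z = xz = cb·aa = cbaa.
Reading y = b takes D from 4 back to 4, so after x the machine is still in 4, and z then leads to the accepting state 1. Hence cbaa ∈ L(D).

cbaa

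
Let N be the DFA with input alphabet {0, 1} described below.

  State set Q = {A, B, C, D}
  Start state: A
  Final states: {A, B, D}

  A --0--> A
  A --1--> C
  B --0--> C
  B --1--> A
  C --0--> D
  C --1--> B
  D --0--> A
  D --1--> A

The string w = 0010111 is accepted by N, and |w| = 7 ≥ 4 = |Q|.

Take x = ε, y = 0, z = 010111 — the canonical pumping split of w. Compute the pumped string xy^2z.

xy^2z = ε·0·0·010111 = 00010111.
Reading y = 0 takes N from A back to A, so after x·y·y the machine is still in A, and z then leads to the accepting state B. Hence 00010111 ∈ L(N).

00010111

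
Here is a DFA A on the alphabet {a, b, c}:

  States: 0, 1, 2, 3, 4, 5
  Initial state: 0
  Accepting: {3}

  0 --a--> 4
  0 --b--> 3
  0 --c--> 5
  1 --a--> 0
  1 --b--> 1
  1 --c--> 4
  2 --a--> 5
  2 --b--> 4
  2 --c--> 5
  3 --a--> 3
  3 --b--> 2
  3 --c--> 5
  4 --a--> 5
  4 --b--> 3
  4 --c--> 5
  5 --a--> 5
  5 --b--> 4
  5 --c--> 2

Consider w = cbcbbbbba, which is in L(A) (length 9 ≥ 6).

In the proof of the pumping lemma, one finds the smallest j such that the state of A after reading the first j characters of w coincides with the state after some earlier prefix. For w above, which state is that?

Run of A on w = c b c b b b b b a:
  step 0: 0  (start)
  step 1: 5  (read c: 0→5)
  step 2: 4  (read b: 5→4)
  step 3: 5  (read c: 4→5)   ← first repeat (5 seen earlier)
  step 4: 4  (read b: 5→4)
  step 5: 3  (read b: 4→3)
  step 6: 2  (read b: 3→2)
  step 7: 4  (read b: 2→4)
  step 8: 3  (read b: 4→3)
  step 9: 3  (read a: 3→3)

The earliest repeat is at step j = 3: A is in 5, which it already visited at step i = 1.

5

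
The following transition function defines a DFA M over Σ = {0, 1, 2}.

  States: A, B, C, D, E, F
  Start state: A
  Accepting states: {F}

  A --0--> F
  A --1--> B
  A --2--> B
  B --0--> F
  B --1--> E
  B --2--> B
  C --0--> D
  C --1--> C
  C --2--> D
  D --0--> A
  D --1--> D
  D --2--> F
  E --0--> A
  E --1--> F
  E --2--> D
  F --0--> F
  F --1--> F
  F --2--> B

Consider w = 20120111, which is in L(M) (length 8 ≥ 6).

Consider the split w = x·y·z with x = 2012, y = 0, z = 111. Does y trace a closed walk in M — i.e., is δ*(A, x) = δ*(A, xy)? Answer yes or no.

Run of M on the first 5 characters of w = 2 0 1 2 0:
  step 0: A  (start)
  step 1: B  (read 2: A→B)
  step 2: F  (read 0: B→F)
  step 3: F  (read 1: F→F)
  step 4: B  (read 2: F→B)
  step 5: F  (read 0: B→F)

After x (step 4): B. After xy (step 5): F.
They differ (B ≠ F), so y is not a cycle from the state after x; this split is not the one the pumping-lemma construction produces, and pumping y need not keep the string in L(M).

no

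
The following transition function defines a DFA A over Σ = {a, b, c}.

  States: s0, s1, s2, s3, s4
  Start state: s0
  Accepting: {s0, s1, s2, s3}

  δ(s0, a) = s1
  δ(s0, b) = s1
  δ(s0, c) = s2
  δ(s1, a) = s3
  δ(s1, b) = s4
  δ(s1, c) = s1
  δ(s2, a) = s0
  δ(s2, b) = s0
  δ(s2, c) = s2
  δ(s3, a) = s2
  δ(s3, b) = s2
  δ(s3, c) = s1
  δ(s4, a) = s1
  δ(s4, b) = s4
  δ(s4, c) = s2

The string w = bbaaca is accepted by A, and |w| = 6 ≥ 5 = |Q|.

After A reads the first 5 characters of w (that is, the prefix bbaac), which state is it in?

Run of A on the first 5 characters of w = b b a a c:
  step 0: s0  (start)
  step 1: s1  (read b: s0→s1)
  step 2: s4  (read b: s1→s4)
  step 3: s1  (read a: s4→s1)
  step 4: s3  (read a: s1→s3)
  step 5: s1  (read c: s3→s1)

After reading 5 characters, A is in state s1.

s1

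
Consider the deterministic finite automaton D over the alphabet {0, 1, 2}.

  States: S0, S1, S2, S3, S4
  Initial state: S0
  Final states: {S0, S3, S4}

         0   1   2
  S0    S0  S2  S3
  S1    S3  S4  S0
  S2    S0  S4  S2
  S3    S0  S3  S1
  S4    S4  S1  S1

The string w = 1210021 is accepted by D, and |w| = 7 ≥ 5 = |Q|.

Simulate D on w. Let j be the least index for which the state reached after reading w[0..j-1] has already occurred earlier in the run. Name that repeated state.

S2

Run of D on w = 1 2 1 0 0 2 1:
  step 0: S0  (start)
  step 1: S2  (read 1: S0→S2)
  step 2: S2  (read 2: S2→S2)   ← first repeat (S2 seen earlier)
  step 3: S4  (read 1: S2→S4)
  step 4: S4  (read 0: S4→S4)
  step 5: S4  (read 0: S4→S4)
  step 6: S1  (read 2: S4→S1)
  step 7: S4  (read 1: S1→S4)

The earliest repeat is at step j = 2: D is in S2, which it already visited at step i = 1.
The DFA has 5 states, so the proof of the pumping lemma guarantees a repeated state among the first 5+1 visited; the segment between the two visits is the pumpable y.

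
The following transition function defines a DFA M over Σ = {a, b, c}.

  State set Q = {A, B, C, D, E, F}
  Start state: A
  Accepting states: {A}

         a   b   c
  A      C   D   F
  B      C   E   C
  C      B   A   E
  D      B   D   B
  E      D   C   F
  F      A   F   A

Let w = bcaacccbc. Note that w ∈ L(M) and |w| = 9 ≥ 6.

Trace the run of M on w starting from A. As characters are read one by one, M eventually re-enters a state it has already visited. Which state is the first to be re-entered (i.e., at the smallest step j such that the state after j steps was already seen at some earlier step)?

B

State sequence: A -b-> D -c-> B -a-> C -a-> B -c-> C -c-> E -c-> F -b-> F -c-> A
First repeat at step 4: B was already visited.

The earliest repeat is at step j = 4: M is in B, which it already visited at step i = 2.
With |Q| = 6, pigeonhole forces a state repeat no later than step 6; the substring read between the first and second visits to that state can be pumped.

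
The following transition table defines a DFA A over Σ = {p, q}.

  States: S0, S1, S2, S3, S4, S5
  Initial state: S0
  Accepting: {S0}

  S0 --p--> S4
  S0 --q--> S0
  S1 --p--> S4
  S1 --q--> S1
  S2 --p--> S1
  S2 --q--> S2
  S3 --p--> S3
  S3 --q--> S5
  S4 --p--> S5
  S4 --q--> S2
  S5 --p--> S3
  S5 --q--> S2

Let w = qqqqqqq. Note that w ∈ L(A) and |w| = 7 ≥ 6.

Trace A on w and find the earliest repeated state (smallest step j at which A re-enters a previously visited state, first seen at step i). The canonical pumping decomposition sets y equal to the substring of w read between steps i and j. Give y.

Run of A on w = q q q q q q q:
  step 0: S0  (start)
  step 1: S0  (read q: S0→S0)   ← first repeat (S0 seen earlier)
  step 2: S0  (read q: S0→S0)
  step 3: S0  (read q: S0→S0)
  step 4: S0  (read q: S0→S0)
  step 5: S0  (read q: S0→S0)
  step 6: S0  (read q: S0→S0)
  step 7: S0  (read q: S0→S0)

So i = 0, j = 1, giving x = w[0:0] = ε, y = w[0:1] = q, z = w[1:7] = qqqqqq.
Check: |xy| = 1 ≤ 6 and |y| = 1 ≥ 1. Reading y takes A from S0 back to S0, so every xyⁱz is accepted.
With |Q| = 6, pigeonhole forces a state repeat no later than step 6; the substring read between the first and second visits to that state can be pumped.

q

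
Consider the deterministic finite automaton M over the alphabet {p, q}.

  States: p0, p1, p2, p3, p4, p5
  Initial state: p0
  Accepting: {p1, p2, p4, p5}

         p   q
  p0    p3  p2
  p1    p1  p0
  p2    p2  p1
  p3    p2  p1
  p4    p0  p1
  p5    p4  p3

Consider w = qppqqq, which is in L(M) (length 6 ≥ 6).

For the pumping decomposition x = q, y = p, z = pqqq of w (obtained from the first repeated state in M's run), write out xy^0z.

qpqqq

xy⁰z = xz = q·pqqq = qpqqq.
Reading y = p takes M from p2 back to p2, so after x the machine is still in p2, and z then leads to the accepting state p2. Hence qpqqq ∈ L(M).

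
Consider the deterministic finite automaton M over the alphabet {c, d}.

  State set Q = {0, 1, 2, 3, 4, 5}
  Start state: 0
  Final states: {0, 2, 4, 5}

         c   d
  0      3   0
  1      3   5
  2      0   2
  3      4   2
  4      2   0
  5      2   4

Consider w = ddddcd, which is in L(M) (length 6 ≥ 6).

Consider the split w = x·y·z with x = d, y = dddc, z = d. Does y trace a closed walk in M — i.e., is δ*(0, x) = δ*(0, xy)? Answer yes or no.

Run of M on the first 5 characters of w = d d d d c:
  step 0: 0  (start)
  step 1: 0  (read d: 0→0)
  step 2: 0  (read d: 0→0)
  step 3: 0  (read d: 0→0)
  step 4: 0  (read d: 0→0)
  step 5: 3  (read c: 0→3)

After x (step 1): 0. After xy (step 5): 3.
They differ (0 ≠ 3), so y is not a cycle from the state after x; this split is not the one the pumping-lemma construction produces, and pumping y need not keep the string in L(M).

no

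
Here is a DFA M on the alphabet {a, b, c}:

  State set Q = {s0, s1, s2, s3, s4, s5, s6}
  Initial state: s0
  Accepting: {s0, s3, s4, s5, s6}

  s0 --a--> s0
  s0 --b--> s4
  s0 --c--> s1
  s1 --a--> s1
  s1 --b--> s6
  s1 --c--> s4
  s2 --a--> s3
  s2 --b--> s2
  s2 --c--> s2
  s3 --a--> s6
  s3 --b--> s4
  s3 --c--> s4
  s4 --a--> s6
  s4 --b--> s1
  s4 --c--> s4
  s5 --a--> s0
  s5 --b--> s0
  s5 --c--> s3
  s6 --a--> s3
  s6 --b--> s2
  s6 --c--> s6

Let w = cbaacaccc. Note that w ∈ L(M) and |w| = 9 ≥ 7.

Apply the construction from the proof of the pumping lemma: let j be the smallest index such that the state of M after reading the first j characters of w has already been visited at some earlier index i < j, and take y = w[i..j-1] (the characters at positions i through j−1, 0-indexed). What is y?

State sequence: s0 -c-> s1 -b-> s6 -a-> s3 -a-> s6 -c-> s6 -a-> s3 -c-> s4 -c-> s4 -c-> s4
First repeat at step 4: s6 was already visited.

So i = 2, j = 4, giving x = w[0:2] = cb, y = w[2:4] = aa, z = w[4:9] = caccc.
Check: |xy| = 4 ≤ 7 and |y| = 2 ≥ 1. Reading y takes M from s6 back to s6, so every xyⁱz is accepted.

aa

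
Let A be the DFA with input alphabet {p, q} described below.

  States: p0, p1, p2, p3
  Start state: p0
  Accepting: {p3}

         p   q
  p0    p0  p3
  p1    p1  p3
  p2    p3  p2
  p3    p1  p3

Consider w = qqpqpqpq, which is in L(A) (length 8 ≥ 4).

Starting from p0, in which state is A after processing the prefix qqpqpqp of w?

State sequence: p0 -q-> p3 -q-> p3 -p-> p1 -q-> p3 -p-> p1 -q-> p3 -p-> p1

After reading 7 characters, A is in state p1.

p1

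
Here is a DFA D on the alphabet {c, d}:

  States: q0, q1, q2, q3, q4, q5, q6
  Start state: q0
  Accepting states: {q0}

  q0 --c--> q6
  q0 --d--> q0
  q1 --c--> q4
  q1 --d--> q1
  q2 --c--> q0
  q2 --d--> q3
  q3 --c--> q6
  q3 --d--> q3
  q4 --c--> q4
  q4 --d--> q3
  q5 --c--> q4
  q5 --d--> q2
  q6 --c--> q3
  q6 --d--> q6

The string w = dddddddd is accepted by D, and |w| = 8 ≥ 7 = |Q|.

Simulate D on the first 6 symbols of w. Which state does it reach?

State sequence: q0 -d-> q0 -d-> q0 -d-> q0 -d-> q0 -d-> q0 -d-> q0

After reading 6 characters, D is in state q0.
(This kind of state-tracing is the core of the pumping-lemma construction: with 7 states, pigeonhole forces a repeat within the first 7 steps.)

q0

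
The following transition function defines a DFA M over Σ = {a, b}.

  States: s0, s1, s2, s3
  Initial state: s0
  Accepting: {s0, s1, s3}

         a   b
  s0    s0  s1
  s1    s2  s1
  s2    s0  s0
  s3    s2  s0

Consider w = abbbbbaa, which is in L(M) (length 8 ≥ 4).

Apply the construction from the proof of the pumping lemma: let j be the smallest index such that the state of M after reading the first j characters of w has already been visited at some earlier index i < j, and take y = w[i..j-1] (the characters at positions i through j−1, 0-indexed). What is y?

a

State sequence: s0 -a-> s0 -b-> s1 -b-> s1 -b-> s1 -b-> s1 -b-> s1 -a-> s2 -a-> s0
First repeat at step 1: s0 was already visited.

So i = 0, j = 1, giving x = w[0:0] = ε, y = w[0:1] = a, z = w[1:8] = bbbbbaa.
Check: |xy| = 1 ≤ 4 and |y| = 1 ≥ 1. Reading y takes M from s0 back to s0, so every xyⁱz is accepted.
Pumping length from the standard proof: p = 4 (the number of states). The repeated state found above gives |xy| = j ≤ 4 and |y| = j − i ≥ 1.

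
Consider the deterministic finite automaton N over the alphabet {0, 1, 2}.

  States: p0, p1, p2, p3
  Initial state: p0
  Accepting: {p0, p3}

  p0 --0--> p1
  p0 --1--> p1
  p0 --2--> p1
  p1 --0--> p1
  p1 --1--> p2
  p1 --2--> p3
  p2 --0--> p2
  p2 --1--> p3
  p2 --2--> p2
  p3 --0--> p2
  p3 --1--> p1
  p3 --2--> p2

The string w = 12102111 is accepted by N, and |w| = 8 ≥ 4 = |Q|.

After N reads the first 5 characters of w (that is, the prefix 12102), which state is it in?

p3

State sequence: p0 -1-> p1 -2-> p3 -1-> p1 -0-> p1 -2-> p3

After reading 5 characters, N is in state p3.
(This kind of state-tracing is the core of the pumping-lemma construction: with 4 states, pigeonhole forces a repeat within the first 4 steps.)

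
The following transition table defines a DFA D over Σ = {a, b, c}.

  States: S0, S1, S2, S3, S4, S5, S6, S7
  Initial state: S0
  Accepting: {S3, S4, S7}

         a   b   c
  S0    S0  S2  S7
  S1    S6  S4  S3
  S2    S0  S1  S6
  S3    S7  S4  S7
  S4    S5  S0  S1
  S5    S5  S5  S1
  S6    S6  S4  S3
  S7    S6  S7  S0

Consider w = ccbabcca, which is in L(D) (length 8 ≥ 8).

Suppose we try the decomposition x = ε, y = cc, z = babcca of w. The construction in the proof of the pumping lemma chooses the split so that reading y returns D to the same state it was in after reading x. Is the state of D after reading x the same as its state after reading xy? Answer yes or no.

yes

Run of D on the first 2 characters of w = c c:
  step 0: S0  (start)
  step 1: S7  (read c: S0→S7)
  step 2: S0  (read c: S7→S0)

After x (step 0): S0. After xy (step 2): S0.
They match, so y = cc drives D around a cycle from S0 back to itself; pumping y any number of times keeps D in S0 before reading z, and xyⁱz ∈ L(D) for every i ≥ 0.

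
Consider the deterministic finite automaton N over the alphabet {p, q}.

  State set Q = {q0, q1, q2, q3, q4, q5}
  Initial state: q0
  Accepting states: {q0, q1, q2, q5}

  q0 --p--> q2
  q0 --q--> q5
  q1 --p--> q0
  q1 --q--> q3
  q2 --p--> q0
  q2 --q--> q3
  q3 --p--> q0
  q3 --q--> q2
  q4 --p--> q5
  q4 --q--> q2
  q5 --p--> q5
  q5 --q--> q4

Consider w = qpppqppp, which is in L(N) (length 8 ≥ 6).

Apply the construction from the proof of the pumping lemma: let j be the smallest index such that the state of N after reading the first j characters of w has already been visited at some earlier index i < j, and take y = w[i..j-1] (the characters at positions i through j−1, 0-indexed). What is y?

p

State sequence: q0 -q-> q5 -p-> q5 -p-> q5 -p-> q5 -q-> q4 -p-> q5 -p-> q5 -p-> q5
First repeat at step 2: q5 was already visited.

So i = 1, j = 2, giving x = w[0:1] = q, y = w[1:2] = p, z = w[2:8] = ppqppp.
Check: |xy| = 2 ≤ 6 and |y| = 1 ≥ 1. Reading y takes N from q5 back to q5, so every xyⁱz is accepted.
With |Q| = 6, pigeonhole forces a state repeat no later than step 6; the substring read between the first and second visits to that state can be pumped.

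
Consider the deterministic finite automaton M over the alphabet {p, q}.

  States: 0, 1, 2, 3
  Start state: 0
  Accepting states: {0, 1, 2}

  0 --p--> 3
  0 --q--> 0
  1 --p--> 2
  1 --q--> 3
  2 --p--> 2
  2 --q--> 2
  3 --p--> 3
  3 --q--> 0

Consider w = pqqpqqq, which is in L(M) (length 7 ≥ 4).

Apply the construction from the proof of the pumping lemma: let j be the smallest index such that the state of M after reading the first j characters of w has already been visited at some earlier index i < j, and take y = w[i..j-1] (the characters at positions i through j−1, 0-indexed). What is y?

pq

State sequence: 0 -p-> 3 -q-> 0 -q-> 0 -p-> 3 -q-> 0 -q-> 0 -q-> 0
First repeat at step 2: 0 was already visited.

So i = 0, j = 2, giving x = w[0:0] = ε, y = w[0:2] = pq, z = w[2:7] = qpqqq.
Check: |xy| = 2 ≤ 4 and |y| = 2 ≥ 1. Reading y takes M from 0 back to 0, so every xyⁱz is accepted.
Pumping length from the standard proof: p = 4 (the number of states). The repeated state found above gives |xy| = j ≤ 4 and |y| = j − i ≥ 1.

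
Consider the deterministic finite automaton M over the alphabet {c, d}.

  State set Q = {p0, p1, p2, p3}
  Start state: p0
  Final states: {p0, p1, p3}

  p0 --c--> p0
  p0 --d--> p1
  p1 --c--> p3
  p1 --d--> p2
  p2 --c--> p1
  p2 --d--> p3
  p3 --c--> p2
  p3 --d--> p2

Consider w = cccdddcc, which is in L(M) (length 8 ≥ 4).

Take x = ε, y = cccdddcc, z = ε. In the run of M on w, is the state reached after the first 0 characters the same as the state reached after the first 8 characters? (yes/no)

State sequence: p0 -c-> p0 -c-> p0 -c-> p0 -d-> p1 -d-> p2 -d-> p3 -c-> p2 -c-> p1

After x (step 0): p0. After xy (step 8): p1.
They differ (p0 ≠ p1), so y is not a cycle from the state after x; this split is not the one the pumping-lemma construction produces, and pumping y need not keep the string in L(M).

no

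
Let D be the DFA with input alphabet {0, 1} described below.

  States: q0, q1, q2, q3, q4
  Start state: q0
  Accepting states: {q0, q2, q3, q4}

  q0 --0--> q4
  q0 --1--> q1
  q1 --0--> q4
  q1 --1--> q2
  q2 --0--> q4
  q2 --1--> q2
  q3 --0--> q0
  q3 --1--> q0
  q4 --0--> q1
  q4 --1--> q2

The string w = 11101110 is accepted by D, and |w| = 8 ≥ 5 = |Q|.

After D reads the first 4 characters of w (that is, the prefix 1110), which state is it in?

State sequence: q0 -1-> q1 -1-> q2 -1-> q2 -0-> q4

After reading 4 characters, D is in state q4.

q4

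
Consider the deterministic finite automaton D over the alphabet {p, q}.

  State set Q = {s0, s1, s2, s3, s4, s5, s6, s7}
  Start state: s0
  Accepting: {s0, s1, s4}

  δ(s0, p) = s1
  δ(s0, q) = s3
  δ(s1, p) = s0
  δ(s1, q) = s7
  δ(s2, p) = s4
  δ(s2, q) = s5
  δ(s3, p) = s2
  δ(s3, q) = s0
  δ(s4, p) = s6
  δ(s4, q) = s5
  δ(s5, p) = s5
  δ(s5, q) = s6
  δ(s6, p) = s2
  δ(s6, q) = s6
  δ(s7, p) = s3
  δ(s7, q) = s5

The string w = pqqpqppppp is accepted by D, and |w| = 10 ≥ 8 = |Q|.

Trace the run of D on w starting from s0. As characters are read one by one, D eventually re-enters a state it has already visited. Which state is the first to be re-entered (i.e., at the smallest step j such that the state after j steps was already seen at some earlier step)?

State sequence: s0 -p-> s1 -q-> s7 -q-> s5 -p-> s5 -q-> s6 -p-> s2 -p-> s4 -p-> s6 -p-> s2 -p-> s4
First repeat at step 4: s5 was already visited.

The earliest repeat is at step j = 4: D is in s5, which it already visited at step i = 3.

s5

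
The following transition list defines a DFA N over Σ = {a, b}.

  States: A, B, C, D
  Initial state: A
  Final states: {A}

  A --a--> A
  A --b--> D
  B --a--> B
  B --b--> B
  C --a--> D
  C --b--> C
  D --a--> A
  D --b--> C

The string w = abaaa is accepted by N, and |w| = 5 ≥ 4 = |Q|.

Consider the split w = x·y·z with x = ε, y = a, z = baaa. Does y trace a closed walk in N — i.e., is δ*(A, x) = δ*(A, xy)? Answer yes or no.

yes

State sequence: A -a-> A

After x (step 0): A. After xy (step 1): A.
They match, so y = a drives N around a cycle from A back to itself; pumping y any number of times keeps N in A before reading z, and xyⁱz ∈ L(N) for every i ≥ 0.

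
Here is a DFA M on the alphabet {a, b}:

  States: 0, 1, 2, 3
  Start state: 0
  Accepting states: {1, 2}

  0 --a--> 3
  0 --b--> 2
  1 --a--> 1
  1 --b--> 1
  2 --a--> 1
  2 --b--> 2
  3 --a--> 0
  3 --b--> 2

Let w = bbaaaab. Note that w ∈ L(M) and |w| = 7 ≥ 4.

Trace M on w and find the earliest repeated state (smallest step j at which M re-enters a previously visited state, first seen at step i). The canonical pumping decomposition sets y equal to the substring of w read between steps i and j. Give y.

Run of M on w = b b a a a a b:
  step 0: 0  (start)
  step 1: 2  (read b: 0→2)
  step 2: 2  (read b: 2→2)   ← first repeat (2 seen earlier)
  step 3: 1  (read a: 2→1)
  step 4: 1  (read a: 1→1)
  step 5: 1  (read a: 1→1)
  step 6: 1  (read a: 1→1)
  step 7: 1  (read b: 1→1)

So i = 1, j = 2, giving x = w[0:1] = b, y = w[1:2] = b, z = w[2:7] = aaaab.
Check: |xy| = 2 ≤ 4 and |y| = 1 ≥ 1. Reading y takes M from 2 back to 2, so every xyⁱz is accepted.

b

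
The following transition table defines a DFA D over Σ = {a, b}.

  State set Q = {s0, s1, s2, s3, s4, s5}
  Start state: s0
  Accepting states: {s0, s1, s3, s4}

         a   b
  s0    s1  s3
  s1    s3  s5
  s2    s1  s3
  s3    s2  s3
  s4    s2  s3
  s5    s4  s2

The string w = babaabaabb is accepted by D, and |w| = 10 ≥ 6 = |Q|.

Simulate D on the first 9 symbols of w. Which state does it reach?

s3

State sequence: s0 -b-> s3 -a-> s2 -b-> s3 -a-> s2 -a-> s1 -b-> s5 -a-> s4 -a-> s2 -b-> s3

After reading 9 characters, D is in state s3.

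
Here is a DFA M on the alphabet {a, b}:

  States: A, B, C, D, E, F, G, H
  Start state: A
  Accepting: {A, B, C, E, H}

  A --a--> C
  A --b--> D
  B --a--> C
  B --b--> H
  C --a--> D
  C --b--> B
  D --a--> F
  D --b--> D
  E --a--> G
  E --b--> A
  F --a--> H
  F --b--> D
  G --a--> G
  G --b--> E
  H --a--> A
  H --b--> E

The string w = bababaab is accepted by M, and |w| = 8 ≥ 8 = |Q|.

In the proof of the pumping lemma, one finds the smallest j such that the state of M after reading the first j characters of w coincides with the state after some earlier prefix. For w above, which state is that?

Run of M on w = b a b a b a a b:
  step 0: A  (start)
  step 1: D  (read b: A→D)
  step 2: F  (read a: D→F)
  step 3: D  (read b: F→D)   ← first repeat (D seen earlier)
  step 4: F  (read a: D→F)
  step 5: D  (read b: F→D)
  step 6: F  (read a: D→F)
  step 7: H  (read a: F→H)
  step 8: E  (read b: H→E)

The earliest repeat is at step j = 3: M is in D, which it already visited at step i = 1.
With |Q| = 8, pigeonhole forces a state repeat no later than step 8; the substring read between the first and second visits to that state can be pumped.

D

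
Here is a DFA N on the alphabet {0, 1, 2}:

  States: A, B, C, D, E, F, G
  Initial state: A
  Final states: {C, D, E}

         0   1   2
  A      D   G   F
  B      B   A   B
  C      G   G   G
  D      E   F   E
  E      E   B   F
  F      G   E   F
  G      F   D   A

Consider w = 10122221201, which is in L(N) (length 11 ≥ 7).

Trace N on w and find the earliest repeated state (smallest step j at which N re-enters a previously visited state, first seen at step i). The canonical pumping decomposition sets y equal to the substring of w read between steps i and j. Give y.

Run of N on w = 1 0 1 2 2 2 2 1 2 0 1:
  step 0: A  (start)
  step 1: G  (read 1: A→G)
  step 2: F  (read 0: G→F)
  step 3: E  (read 1: F→E)
  step 4: F  (read 2: E→F)   ← first repeat (F seen earlier)
  step 5: F  (read 2: F→F)
  step 6: F  (read 2: F→F)
  step 7: F  (read 2: F→F)
  step 8: E  (read 1: F→E)
  step 9: F  (read 2: E→F)
  step 10: G  (read 0: F→G)
  step 11: D  (read 1: G→D)

So i = 2, j = 4, giving x = w[0:2] = 10, y = w[2:4] = 12, z = w[4:11] = 2221201.
Check: |xy| = 4 ≤ 7 and |y| = 2 ≥ 1. Reading y takes N from F back to F, so every xyⁱz is accepted.
Since N has 7 states, any run of length ≥ 7 visits 7+1 states, so by pigeonhole some state repeats within the first 7 steps — that repeat gives the pumpable loop.

12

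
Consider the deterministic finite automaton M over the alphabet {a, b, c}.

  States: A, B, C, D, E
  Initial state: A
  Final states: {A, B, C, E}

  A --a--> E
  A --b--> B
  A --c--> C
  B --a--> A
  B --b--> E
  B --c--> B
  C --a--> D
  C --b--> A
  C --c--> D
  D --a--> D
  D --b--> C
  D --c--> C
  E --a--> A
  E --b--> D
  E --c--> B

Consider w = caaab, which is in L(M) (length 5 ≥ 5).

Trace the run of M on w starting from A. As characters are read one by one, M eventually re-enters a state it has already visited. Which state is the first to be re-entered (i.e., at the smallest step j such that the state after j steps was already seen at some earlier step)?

Run of M on w = c a a a b:
  step 0: A  (start)
  step 1: C  (read c: A→C)
  step 2: D  (read a: C→D)
  step 3: D  (read a: D→D)   ← first repeat (D seen earlier)
  step 4: D  (read a: D→D)
  step 5: C  (read b: D→C)

The earliest repeat is at step j = 3: M is in D, which it already visited at step i = 2.
Since M has 5 states, any run of length ≥ 5 visits 5+1 states, so by pigeonhole some state repeats within the first 5 steps — that repeat gives the pumpable loop.

D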